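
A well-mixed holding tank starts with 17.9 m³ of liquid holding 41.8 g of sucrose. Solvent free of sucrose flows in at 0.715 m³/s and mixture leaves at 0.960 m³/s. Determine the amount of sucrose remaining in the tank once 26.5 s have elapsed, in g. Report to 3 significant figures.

7.15 g

Total volume: dV/dt = Q_in − Q_out = -0.24500 m³/s, so V(t) = 17.9 − 0.24500 t and V(26.5) = 11.407 m³.
No sucrose enters, so dm/dt = −Q_out · (m/V).
dm/m = −Q_out dt/(V₀ − 0.24500 t); integrating gives ln(m/m₀) = −(Q_out/(Q_in−Q_out)) ln(V/V₀).
m = m₀ (V₀/V)^(Q_out/(Q_in−Q_out)) = 41.8 × (17.9/11.407)^(-3.9184) = 7.1532 g.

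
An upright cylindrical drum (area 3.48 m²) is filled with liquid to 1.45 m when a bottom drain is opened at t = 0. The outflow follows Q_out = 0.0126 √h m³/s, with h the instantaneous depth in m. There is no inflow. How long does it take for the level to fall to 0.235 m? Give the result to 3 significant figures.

Mass balance (ρ constant): A dh/dt = −0.0126 √h.
∫ h^(−1/2) dh = −(0.0126/A) ∫ dt, giving 2√h = 2√h₀ − (0.0126/A) t.
t = 2A(√h₀ − √h)/0.0126 = 2·3.48·(√1.45 − √0.235)/0.0126
  = 6.9600 × (1.2042 − 0.48477) / 0.0126 = 397.38 s.

397 s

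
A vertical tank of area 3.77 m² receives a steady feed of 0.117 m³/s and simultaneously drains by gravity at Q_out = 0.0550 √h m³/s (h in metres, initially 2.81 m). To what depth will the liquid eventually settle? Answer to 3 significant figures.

4.53 m

A dh/dt = Q_in − 0.0550 √h. Steady state requires inflow = outflow:
Q_in = 0.0550 √h_ss ⇒ √h_ss = 0.117/0.0550 = 2.1273.
h_ss = 2.1273² = 4.5253 m. (Since h₀ = 2.81 m < h_ss, the level will rise toward this value.)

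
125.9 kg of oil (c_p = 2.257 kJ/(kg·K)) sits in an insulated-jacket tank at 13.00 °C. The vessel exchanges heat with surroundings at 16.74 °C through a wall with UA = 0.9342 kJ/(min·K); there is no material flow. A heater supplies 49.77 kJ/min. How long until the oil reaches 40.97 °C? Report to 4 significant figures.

205.2 min

First-law balance (no shaft work): M c_p dT/dt = −UA(T − T_amb) + Q̇.
τ = M c_p/UA = 304.171 min; T_ss = T_amb + Q̇/UA = 16.74 + 49.77/0.9342 = 70.0155 °C.
T(t) = T_ss + (T₀ − T_ss)e^(−t/τ); set T = 40.97:
t = −τ ln[(T − T_ss)/(T₀ − T_ss)] = −304.171 · ln(0.509432) = 205.151 min.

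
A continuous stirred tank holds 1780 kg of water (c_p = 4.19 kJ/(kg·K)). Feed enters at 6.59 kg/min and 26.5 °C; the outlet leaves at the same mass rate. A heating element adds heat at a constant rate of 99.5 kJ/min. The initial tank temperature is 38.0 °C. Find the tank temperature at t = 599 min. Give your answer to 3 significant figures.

M c_p dT/dt = ṁ c_p (T_in − T) + Q̇.
Rearrange: dT/dt = (T_ss − T)/τ with τ = M/ṁ = 270.11 min and T_ss = T_in + Q̇/(ṁ c_p) = 30.103 °C.
Integrating: T(t) = T_ss + (T₀ − T_ss) e^(−t/τ).
T(599) = 30.103 + (7.8965)·e^(−599/270.11) = 30.103 + (7.8965)·0.10887 = 30.963 °C.

31.0 °C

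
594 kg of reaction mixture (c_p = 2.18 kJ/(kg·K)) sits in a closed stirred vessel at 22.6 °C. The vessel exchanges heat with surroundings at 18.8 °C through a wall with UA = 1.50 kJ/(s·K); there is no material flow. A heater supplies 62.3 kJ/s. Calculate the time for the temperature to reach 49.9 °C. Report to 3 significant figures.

1110 s

Unsteady energy balance on the tank contents: M c_p dT/dt = −UA(T − T_amb) + Q̇.
τ = M c_p/UA = 863.28 s; T_ss = T_amb + Q̇/UA = 18.8 + 62.3/1.50 = 60.333 °C.
T(t) = T_ss + (T₀ − T_ss)e^(−t/τ); set T = 49.9:
t = −τ ln[(T − T_ss)/(T₀ − T_ss)] = −863.28 · ln(0.27650) = 1109.8 s.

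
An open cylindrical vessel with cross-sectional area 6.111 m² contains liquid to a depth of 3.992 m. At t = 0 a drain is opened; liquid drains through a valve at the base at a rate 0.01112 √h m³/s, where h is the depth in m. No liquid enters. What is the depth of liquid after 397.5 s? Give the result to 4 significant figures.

Mass balance (ρ constant): A dh/dt = −0.01112 √h.
This is separable: 2 d(√h)/dt = −0.01112/A, so √h = √h₀ − (0.01112/(2A)) t.
√h = √3.992 − 0.01112·397.5/(2·6.111) = 1.99800 − 0.361659 = 1.63634.
h = 1.63634² = 2.67761 m.

2.678 m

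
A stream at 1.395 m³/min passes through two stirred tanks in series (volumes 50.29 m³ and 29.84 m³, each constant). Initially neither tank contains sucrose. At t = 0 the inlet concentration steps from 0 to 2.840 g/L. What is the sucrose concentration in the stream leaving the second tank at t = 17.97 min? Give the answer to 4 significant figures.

0.3864 g/L

Species balance on tank i: dCᵢ/dt = (Cᵢ₋₁ − Cᵢ)/τᵢ with τᵢ = Vᵢ/Q.
τ₁ = 50.29/1.395 = 36.0502 min; τ₂ = 29.84/1.395 = 21.3907 min.
Tank 1: C₁ = C_in(1 − e^(−t/τ₁)). Tank 2 (τ₁ ≠ τ₂): C₂ = C_in[1 − (τ₁ e^(−t/τ₁) − τ₂ e^(−t/τ₂))/(τ₁ − τ₂)].
At t = 17.97: e^(−t/τ₁) = 0.607458, e^(−t/τ₂) = 0.431674.
C₂ = 2.840·[1 − (36.0502·0.607458 − 21.3907·0.431674)/(14.6595)] = 2.840·0.136042 = 0.386360 g/L.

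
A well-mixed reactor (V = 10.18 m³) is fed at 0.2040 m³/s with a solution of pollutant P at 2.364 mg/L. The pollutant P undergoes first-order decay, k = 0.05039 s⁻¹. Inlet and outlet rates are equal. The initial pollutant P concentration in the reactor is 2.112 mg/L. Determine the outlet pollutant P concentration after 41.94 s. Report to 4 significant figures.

Accumulation = in − out − consumed: V dC/dt = Q C_in − Q C − k V C.
This is linear with rate a = Q/V + k = 0.0704293 s⁻¹.
C_ss = Q C_in/(Q + kV) = 0.672630 mg/L; C(t) = C_ss + (C₀ − C_ss) e^(−a t).
C(41.94) = 0.672630 + (1.43937)·e^(−0.0704293·41.94) = 0.672630 + (1.43937)·0.0521410 = 0.747681 mg/L.

0.7477 mg/L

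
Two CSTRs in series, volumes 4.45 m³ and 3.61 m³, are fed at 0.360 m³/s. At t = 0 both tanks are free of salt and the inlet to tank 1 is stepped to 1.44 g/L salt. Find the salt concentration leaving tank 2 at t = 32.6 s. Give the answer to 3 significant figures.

Time constants: τᵢ = Vᵢ/Q for each well-mixed tank.
τ₁ = 4.45/0.360 = 12.361 s; τ₂ = 3.61/0.360 = 10.028 s.
Tank 1: C₁ = C_in(1 − e^(−t/τ₁)). Tank 2 (τ₁ ≠ τ₂): C₂ = C_in[1 − (τ₁ e^(−t/τ₁) − τ₂ e^(−t/τ₂))/(τ₁ − τ₂)].
At t = 32.6: e^(−t/τ₁) = 0.071554, e^(−t/τ₂) = 0.038737.
C₂ = 1.44·[1 − (12.361·0.071554 − 10.028·0.038737)/(2.3333)] = 1.44·0.78741 = 1.1339 g/L.

1.13 g/L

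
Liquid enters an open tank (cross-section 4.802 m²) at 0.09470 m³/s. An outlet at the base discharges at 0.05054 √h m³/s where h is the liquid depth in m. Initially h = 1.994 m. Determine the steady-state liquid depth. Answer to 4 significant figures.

3.511 m

A dh/dt = Q_in − 0.05054 √h. Steady state requires inflow = outflow:
Q_in = 0.05054 √h_ss ⇒ √h_ss = 0.09470/0.05054 = 1.87376.
h_ss = 1.87376² = 3.51099 m. (Since h₀ = 1.994 m < h_ss, the level will rise toward this value.)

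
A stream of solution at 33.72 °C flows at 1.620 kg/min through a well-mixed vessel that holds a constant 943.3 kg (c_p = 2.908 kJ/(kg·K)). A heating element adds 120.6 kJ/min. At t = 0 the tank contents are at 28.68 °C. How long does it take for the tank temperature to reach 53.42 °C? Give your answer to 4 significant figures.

959.2 min

M c_p dT/dt = ṁ c_p (T_in − T) + Q̇.
τ = M/ṁ = 582.284 min; T_ss = T_in + Q̇/(ṁ c_p) = 59.3199 °C.
T(t) = T_ss + (T₀ − T_ss) e^(−t/τ). Set T = 53.42:
e^(−t/τ) = (53.42 − 59.3199)/(28.68 − 59.3199) = 0.192556
t = −582.284 · ln(0.192556) = 959.238 min.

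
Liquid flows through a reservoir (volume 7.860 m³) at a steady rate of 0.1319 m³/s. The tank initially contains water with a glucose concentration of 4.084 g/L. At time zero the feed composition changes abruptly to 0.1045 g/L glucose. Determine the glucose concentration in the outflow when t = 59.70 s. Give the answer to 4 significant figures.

1.566 g/L

Species balance on the tank: V dC/dt = Q(C_in − C).
Rewrite as dC/dt + C/τ = C_in/τ, τ = V/Q = 59.5906 s.
Integrating: C(t) = C_in + (C₀ − C_in) e^(−t/τ).
C(59.70) = 0.1045 + (4.084 − 0.1045)·e^(−59.70/59.5906) = 0.1045 + (3.97950)·0.367205 = 1.56579 g/L.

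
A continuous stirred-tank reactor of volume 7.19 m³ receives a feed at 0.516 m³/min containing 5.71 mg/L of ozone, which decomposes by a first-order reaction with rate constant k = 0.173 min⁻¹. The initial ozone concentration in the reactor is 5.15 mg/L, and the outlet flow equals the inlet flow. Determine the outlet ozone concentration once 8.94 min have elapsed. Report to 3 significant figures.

2.06 mg/L

V dC/dt = Q(C_in − C) − k V C.
This is linear with rate a = Q/V + k = 0.24477 min⁻¹.
C_ss = Q C_in/(Q + kV) = 1.6742 mg/L; C(t) = C_ss + (C₀ − C_ss) e^(−a t).
C(8.94) = 1.6742 + (3.4758)·e^(−0.24477·8.94) = 1.6742 + (3.4758)·0.11212 = 2.0639 mg/L.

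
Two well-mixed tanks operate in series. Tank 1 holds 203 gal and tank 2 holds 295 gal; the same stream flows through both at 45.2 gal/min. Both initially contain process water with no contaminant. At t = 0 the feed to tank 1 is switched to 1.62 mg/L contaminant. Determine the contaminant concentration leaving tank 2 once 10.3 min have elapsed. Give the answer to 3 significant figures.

0.909 mg/L

Species balance on tank i: dCᵢ/dt = (Cᵢ₋₁ − Cᵢ)/τᵢ with τᵢ = Vᵢ/Q.
τ₁ = 203/45.2 = 4.4912 min; τ₂ = 295/45.2 = 6.5265 min.
Tank 1: C₁ = C_in(1 − e^(−t/τ₁)). Tank 2 (τ₁ ≠ τ₂): C₂ = C_in[1 − (τ₁ e^(−t/τ₁) − τ₂ e^(−t/τ₂))/(τ₁ − τ₂)].
At t = 10.3: e^(−t/τ₁) = 0.10092, e^(−t/τ₂) = 0.20635.
C₂ = 1.62·[1 − (4.4912·0.10092 − 6.5265·0.20635)/(-2.0354)] = 1.62·0.56101 = 0.90884 mg/L.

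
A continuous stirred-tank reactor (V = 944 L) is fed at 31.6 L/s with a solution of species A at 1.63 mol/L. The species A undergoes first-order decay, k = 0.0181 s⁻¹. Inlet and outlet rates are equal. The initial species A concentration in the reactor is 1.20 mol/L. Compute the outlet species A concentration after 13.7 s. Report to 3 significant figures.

1.13 mol/L

Species balance: V dC/dt = Q C_in − Q C − k V C.
dC/dt = (Q/V) C_in − (Q/V + k) C; effective rate a = Q/V + k = 0.033475 + 0.0181 = 0.051575 s⁻¹.
C_ss = Q C_in/(Q + kV) = 1.0580 mol/L; C(t) = C_ss + (C₀ − C_ss) e^(−a t).
C(13.7) = 1.0580 + (0.14205)·e^(−0.051575·13.7) = 1.0580 + (0.14205)·0.49333 = 1.1280 mol/L.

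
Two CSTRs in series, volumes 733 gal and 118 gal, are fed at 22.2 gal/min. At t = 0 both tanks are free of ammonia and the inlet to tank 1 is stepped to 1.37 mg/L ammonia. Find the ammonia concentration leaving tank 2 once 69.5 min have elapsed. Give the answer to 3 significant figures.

1.17 mg/L

Each tank obeys Vᵢ dCᵢ/dt = Q(Cᵢ₋₁ − Cᵢ), so τᵢ = Vᵢ/Q.
τ₁ = 733/22.2 = 33.018 min; τ₂ = 118/22.2 = 5.3153 min.
Tank 1: C₁ = C_in(1 − e^(−t/τ₁)). Tank 2 (τ₁ ≠ τ₂): C₂ = C_in[1 − (τ₁ e^(−t/τ₁) − τ₂ e^(−t/τ₂))/(τ₁ − τ₂)].
At t = 69.5: e^(−t/τ₁) = 0.12186, e^(−t/τ₂) = 2.0961e-06.
C₂ = 1.37·[1 − (33.018·0.12186 − 5.3153·2.0961e-06)/(27.703)] = 1.37·0.85476 = 1.1710 mg/L.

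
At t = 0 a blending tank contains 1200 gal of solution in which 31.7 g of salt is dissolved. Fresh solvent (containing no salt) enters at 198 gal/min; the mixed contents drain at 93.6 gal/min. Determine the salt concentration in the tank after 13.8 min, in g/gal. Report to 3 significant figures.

0.00592 g/gal

Total volume: dV/dt = Q_in − Q_out = 104.40 gal/min, so V(t) = 1200 + 104.40 t and V(13.8) = 2640.7 gal.
Solute balance: dm/dt = 0 − Q_out C = −Q_out m/V(t).
Separate: dm/m = −Q_out dt/V(t) ⇒ ln(m/m₀) = −(Q_out/(Q_in−Q_out)) ln(V/V₀).
m = m₀ (V₀/V)^(Q_out/(Q_in−Q_out)) = 31.7 × (1200/2640.7)^(0.89655) = 15.630 g.
C = m/V = 15.630/2640.7 = 0.0059188 g/gal.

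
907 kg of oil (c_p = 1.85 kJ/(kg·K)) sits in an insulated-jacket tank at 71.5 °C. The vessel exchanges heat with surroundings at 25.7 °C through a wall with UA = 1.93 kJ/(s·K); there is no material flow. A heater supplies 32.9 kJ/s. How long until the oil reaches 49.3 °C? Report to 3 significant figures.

1290 s

Lumped-capacitance energy balance: M c_p dT/dt = UA(T_amb − T) + Q̇.
τ = M c_p/UA = 869.40 s; T_ss = T_amb + Q̇/UA = 25.7 + 32.9/1.93 = 42.747 °C.
T(t) = T_ss + (T₀ − T_ss)e^(−t/τ); set T = 49.3:
t = −τ ln[(T − T_ss)/(T₀ − T_ss)] = −869.40 · ln(0.22792) = 1285.7 s.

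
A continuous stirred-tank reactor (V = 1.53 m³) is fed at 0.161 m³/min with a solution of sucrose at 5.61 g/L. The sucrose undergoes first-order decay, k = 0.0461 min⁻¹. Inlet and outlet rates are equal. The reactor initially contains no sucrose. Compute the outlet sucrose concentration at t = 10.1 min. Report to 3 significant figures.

3.05 g/L

Species balance: V dC/dt = Q C_in − Q C − k V C.
dC/dt = (Q/V) C_in − (Q/V + k) C; effective rate a = Q/V + k = 0.10523 + 0.0461 = 0.15133 min⁻¹.
C_ss = Q C_in/(Q + kV) = 3.9010 g/L; C(t) = C_ss + (C₀ − C_ss) e^(−a t).
C(10.1) = 3.9010 + (-3.9010)·e^(−0.15133·10.1) = 3.9010 + (-3.9010)·0.21688 = 3.0550 g/L.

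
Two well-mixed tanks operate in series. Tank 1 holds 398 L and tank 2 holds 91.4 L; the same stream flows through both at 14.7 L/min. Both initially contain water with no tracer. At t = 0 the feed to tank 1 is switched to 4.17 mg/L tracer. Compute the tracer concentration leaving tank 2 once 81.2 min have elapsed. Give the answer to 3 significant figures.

Time constants: τᵢ = Vᵢ/Q for each well-mixed tank.
τ₁ = 398/14.7 = 27.075 min; τ₂ = 91.4/14.7 = 6.2177 min.
Solving the cascade with C₁(0)=C₂(0)=0 gives C₂(t) = C_in[1 − (τ₁ e^(−t/τ₁) − τ₂ e^(−t/τ₂))/(τ₁ − τ₂)].
At t = 81.2: e^(−t/τ₁) = 0.049832, e^(−t/τ₂) = 2.1297e-06.
C₂ = 4.17·[1 − (27.075·0.049832 − 6.2177·2.1297e-06)/(20.857)] = 4.17·0.93531 = 3.9003 mg/L.

3.90 mg/L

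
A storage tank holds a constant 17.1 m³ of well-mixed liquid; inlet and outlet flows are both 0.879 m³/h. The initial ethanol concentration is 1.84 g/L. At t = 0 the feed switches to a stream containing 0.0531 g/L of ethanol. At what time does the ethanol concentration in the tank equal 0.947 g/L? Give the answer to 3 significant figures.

13.5 h

Species balance on the tank: V dC/dt = Q(C_in − C), so τ = V/Q = 19.454 h.
C(t) = C_in + (C₀ − C_in) e^(−t/τ). Set C = 0.947 and solve for t:
e^(−t/τ) = (C − C_in)/(C₀ − C_in) = (0.947 − 0.0531)/(1.84 − 0.0531) = 0.50025
t = −τ ln(…) = 19.454 × 0.69264 = 13.475 h.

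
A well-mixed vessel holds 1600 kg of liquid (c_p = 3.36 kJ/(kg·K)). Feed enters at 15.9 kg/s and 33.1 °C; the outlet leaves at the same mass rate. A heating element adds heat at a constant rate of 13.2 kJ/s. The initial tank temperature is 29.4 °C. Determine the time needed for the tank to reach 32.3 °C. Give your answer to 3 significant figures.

Heat balance on the well-mixed liquid: M c_p dT/dt = ṁ c_p (T_in − T) + 13.2.
τ = M/ṁ = 100.63 s; T_ss = T_in + Q̇/(ṁ c_p) = 33.347 °C.
T(t) = T_ss + (T₀ − T_ss) e^(−t/τ). Set T = 32.3:
e^(−t/τ) = (32.3 − 33.347)/(29.4 − 33.347) = 0.26528
t = −100.63 · ln(0.26528) = 133.53 s.

134 s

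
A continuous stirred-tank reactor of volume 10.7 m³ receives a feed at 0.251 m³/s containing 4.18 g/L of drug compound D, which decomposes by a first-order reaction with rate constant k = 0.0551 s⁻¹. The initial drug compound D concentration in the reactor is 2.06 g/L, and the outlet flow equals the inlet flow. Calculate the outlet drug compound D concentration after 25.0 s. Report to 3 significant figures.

1.36 g/L

Accumulation = in − out − consumed: V dC/dt = Q C_in − Q C − k V C.
This is linear with rate a = Q/V + k = 0.078558 s⁻¹.
C_ss = Q C_in/(Q + kV) = 1.2482 g/L; C(t) = C_ss + (C₀ − C_ss) e^(−a t).
C(25.0) = 1.2482 + (0.81182)·e^(−0.078558·25.0) = 1.2482 + (0.81182)·0.14030 = 1.3621 g/L.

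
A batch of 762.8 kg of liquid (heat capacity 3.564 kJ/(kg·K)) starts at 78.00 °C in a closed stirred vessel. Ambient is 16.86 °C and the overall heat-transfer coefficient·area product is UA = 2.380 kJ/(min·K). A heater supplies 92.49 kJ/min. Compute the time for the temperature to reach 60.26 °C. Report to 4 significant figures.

1817 min

Energy balance: M c_p dT/dt = −UA(T − T_amb) + Q̇.
τ = M c_p/UA = 1142.28 min; T_ss = T_amb + Q̇/UA = 16.86 + 92.49/2.380 = 55.7213 °C.
T(t) = T_ss + (T₀ − T_ss)e^(−t/τ); set T = 60.26:
t = −τ ln[(T − T_ss)/(T₀ − T_ss)] = −1142.28 · ln(0.203722) = 1817.36 min.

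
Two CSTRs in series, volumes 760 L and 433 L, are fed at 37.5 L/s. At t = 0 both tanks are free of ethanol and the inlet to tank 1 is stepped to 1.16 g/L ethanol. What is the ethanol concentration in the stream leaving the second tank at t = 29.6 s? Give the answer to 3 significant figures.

0.653 g/L

Time constants: τᵢ = Vᵢ/Q for each well-mixed tank.
τ₁ = 760/37.5 = 20.267 s; τ₂ = 433/37.5 = 11.547 s.
Tank 1: C₁ = C_in(1 − e^(−t/τ₁)). Tank 2 (τ₁ ≠ τ₂): C₂ = C_in[1 − (τ₁ e^(−t/τ₁) − τ₂ e^(−t/τ₂))/(τ₁ − τ₂)].
At t = 29.6: e^(−t/τ₁) = 0.23211, e^(−t/τ₂) = 0.077034.
C₂ = 1.16·[1 − (20.267·0.23211 − 11.547·0.077034)/(8.7200)] = 1.16·0.56254 = 0.65254 g/L.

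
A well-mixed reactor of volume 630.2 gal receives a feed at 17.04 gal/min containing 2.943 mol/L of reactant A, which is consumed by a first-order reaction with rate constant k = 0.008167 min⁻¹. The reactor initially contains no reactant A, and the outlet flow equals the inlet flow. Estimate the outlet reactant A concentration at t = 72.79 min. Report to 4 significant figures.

Species balance: V dC/dt = Q C_in − Q C − k V C.
dC/dt = (Q/V) C_in − (Q/V + k) C; effective rate a = Q/V + k = 0.0270390 + 0.008167 = 0.0352060 min⁻¹.
C_ss = Q C_in/(Q + kV) = 2.26029 mol/L; C(t) = C_ss + (C₀ − C_ss) e^(−a t).
C(72.79) = 2.26029 + (-2.26029)·e^(−0.0352060·72.79) = 2.26029 + (-2.26029)·0.0771004 = 2.08602 mol/L.

2.086 mol/L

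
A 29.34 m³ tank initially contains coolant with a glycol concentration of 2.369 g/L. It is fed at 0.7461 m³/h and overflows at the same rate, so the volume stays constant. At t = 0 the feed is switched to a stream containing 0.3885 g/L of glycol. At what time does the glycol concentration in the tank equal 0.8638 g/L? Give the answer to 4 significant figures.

Species balance: V dC/dt = Q(C_in − C) ⇒ τ = V/Q = 39.3245 h.
C(t) = C_in + (C₀ − C_in) e^(−t/τ). Set C = 0.8638 and solve for t:
e^(−t/τ) = (C − C_in)/(C₀ − C_in) = (0.8638 − 0.3885)/(2.369 − 0.3885) = 0.239990
t = −τ ln(…) = 39.3245 × 1.42716 = 56.1223 h.

56.12 h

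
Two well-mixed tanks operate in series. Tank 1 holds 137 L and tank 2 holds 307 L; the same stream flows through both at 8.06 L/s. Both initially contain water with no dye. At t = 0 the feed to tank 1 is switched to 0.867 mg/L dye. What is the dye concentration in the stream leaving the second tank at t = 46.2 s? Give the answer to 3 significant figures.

0.448 mg/L

Species balance on tank i: dCᵢ/dt = (Cᵢ₋₁ − Cᵢ)/τᵢ with τᵢ = Vᵢ/Q.
τ₁ = 137/8.06 = 16.998 s; τ₂ = 307/8.06 = 38.089 s.
Solving the cascade with C₁(0)=C₂(0)=0 gives C₂(t) = C_in[1 − (τ₁ e^(−t/τ₁) − τ₂ e^(−t/τ₂))/(τ₁ − τ₂)].
At t = 46.2: e^(−t/τ₁) = 0.066004, e^(−t/τ₂) = 0.29732.
C₂ = 0.867·[1 − (16.998·0.066004 − 38.089·0.29732)/(-21.092)] = 0.867·0.51626 = 0.44760 mg/L.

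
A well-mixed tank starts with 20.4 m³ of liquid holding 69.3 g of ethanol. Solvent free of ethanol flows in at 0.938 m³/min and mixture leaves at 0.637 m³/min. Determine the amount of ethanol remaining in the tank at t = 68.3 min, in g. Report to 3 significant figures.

Let m(t) be the amount of ethanol. Volume: V(t) = V₀ + (Q_in − Q_out) t = 20.4 + 0.30100 t; V(68.3) = 40.958 m³.
Species balance (pure solvent in): dm/dt = −Q_out · m/V(t).
dm/m = −Q_out dt/(V₀ + 0.30100 t); integrating gives ln(m/m₀) = −(Q_out/(Q_in−Q_out)) ln(V/V₀).
m = m₀ (V₀/V)^(Q_out/(Q_in−Q_out)) = 69.3 × (20.4/40.958)^(2.1163) = 15.853 g.

15.9 g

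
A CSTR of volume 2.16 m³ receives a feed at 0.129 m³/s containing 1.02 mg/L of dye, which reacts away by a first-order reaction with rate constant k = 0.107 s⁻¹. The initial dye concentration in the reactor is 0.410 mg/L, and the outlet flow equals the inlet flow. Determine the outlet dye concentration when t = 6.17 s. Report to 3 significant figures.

0.381 mg/L

V dC/dt = Q(C_in − C) − k V C.
This is linear with rate a = Q/V + k = 0.16672 s⁻¹.
C_ss = Q C_in/(Q + kV) = 0.36538 mg/L; C(t) = C_ss + (C₀ − C_ss) e^(−a t).
C(6.17) = 0.36538 + (0.044622)·e^(−0.16672·6.17) = 0.36538 + (0.044622)·0.35748 = 0.38133 mg/L.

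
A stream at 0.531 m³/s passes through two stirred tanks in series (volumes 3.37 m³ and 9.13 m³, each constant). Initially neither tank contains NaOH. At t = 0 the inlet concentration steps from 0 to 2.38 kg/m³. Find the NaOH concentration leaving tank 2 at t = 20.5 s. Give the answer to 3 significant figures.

Species balance on tank i: dCᵢ/dt = (Cᵢ₋₁ − Cᵢ)/τᵢ with τᵢ = Vᵢ/Q.
τ₁ = 3.37/0.531 = 6.3465 s; τ₂ = 9.13/0.531 = 17.194 s.
Solving the cascade with C₁(0)=C₂(0)=0 gives C₂(t) = C_in[1 − (τ₁ e^(−t/τ₁) − τ₂ e^(−t/τ₂))/(τ₁ − τ₂)].
At t = 20.5: e^(−t/τ₁) = 0.039553, e^(−t/τ₂) = 0.30353.
C₂ = 2.38·[1 − (6.3465·0.039553 − 17.194·0.30353)/(-10.847)] = 2.38·0.54203 = 1.2900 kg/m³.

1.29 kg/m³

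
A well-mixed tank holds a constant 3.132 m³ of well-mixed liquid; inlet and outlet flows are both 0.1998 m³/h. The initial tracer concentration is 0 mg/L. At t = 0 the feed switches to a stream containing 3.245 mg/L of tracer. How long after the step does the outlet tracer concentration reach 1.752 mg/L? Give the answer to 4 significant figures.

Species balance: V dC/dt = Q(C_in − C) ⇒ τ = V/Q = 15.6757 h.
C(t) = C_in + (C₀ − C_in) e^(−t/τ). Set C = 1.752 and solve for t:
e^(−t/τ) = (C − C_in)/(C₀ − C_in) = (1.752 − 3.245)/(0 − 3.245) = 0.460092
t = −τ ln(…) = 15.6757 × 0.776328 = 12.1695 h.

12.17 h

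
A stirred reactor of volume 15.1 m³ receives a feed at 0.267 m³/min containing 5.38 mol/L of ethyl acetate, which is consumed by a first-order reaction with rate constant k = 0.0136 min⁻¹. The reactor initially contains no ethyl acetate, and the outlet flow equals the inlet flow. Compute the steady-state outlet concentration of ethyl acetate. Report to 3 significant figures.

V dC/dt = Q(C_in − C) − k V C.
Steady state (dC/dt = 0): C_ss = Q C_in/(Q + kV) = C_in/(1 + kV/Q).
C_ss = 0.267·5.38/(0.267 + 0.0136·15.1) = 1.4365/0.47236 = 3.0410 mol/L.

3.04 mol/L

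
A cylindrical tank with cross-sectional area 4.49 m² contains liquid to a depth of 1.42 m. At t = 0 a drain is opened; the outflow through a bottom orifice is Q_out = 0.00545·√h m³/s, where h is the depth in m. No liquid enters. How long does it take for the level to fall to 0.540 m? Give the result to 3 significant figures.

753 s

With no inflow, A dh/dt = −0.00545 √h.
Separate and integrate: 2(√h − √h₀) = −(0.00545/A) t.
t = 2A(√h₀ − √h)/0.00545 = 2·4.49·(√1.42 − √0.540)/0.00545
  = 8.9800 × (1.1916 − 0.73485) / 0.00545 = 752.66 s.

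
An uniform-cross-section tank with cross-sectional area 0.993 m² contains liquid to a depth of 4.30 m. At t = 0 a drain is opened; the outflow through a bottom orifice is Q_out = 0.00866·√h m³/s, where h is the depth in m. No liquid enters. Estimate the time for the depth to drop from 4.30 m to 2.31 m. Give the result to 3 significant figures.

127 s

With no inflow, A dh/dt = −0.00866 √h.
Separate and integrate: 2(√h − √h₀) = −(0.00866/A) t.
t = 2A(√h₀ − √h)/0.00866 = 2·0.993·(√4.30 − √2.31)/0.00866
  = 1.9860 × (2.0736 − 1.5199) / 0.00866 = 127.00 s.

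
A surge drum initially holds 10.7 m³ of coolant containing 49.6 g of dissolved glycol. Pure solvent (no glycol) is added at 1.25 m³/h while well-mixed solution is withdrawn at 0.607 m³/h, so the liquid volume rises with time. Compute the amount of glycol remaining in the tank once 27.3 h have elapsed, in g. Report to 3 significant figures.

19.8 g

Total volume: dV/dt = Q_in − Q_out = 0.64300 m³/h, so V(t) = 10.7 + 0.64300 t and V(27.3) = 28.254 m³.
No glycol enters, so dm/dt = −Q_out · (m/V).
dm/m = −Q_out dt/(V₀ + 0.64300 t); integrating gives ln(m/m₀) = −(Q_out/(Q_in−Q_out)) ln(V/V₀).
m = m₀ (V₀/V)^(Q_out/(Q_in−Q_out)) = 49.6 × (10.7/28.254)^(0.94401) = 19.833 g.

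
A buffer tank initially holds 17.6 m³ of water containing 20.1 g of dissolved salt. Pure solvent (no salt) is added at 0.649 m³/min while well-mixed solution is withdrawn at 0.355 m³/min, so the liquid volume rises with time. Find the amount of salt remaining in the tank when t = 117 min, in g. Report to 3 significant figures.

5.43 g

Total volume: dV/dt = Q_in − Q_out = 0.29400 m³/min, so V(t) = 17.6 + 0.29400 t and V(117) = 51.998 m³.
Solute balance: dm/dt = 0 − Q_out C = −Q_out m/V(t).
dm/m = −Q_out dt/(V₀ + 0.29400 t); integrating gives ln(m/m₀) = −(Q_out/(Q_in−Q_out)) ln(V/V₀).
m = m₀ (V₀/V)^(Q_out/(Q_in−Q_out)) = 20.1 × (17.6/51.998)^(1.2075) = 5.4338 g.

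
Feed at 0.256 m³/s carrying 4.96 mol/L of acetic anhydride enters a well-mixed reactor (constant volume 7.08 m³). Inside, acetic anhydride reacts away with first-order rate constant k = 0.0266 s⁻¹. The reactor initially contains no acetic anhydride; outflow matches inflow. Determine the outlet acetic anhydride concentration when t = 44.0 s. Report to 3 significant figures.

2.68 mol/L

Species balance: V dC/dt = Q C_in − Q C − k V C.
dC/dt = (Q/V) C_in − (Q/V + k) C; effective rate a = Q/V + k = 0.036158 + 0.0266 = 0.062758 s⁻¹.
C_ss = Q C_in/(Q + kV) = 2.8577 mol/L; C(t) = C_ss + (C₀ − C_ss) e^(−a t).
C(44.0) = 2.8577 + (-2.8577)·e^(−0.062758·44.0) = 2.8577 + (-2.8577)·0.063206 = 2.6771 mol/L.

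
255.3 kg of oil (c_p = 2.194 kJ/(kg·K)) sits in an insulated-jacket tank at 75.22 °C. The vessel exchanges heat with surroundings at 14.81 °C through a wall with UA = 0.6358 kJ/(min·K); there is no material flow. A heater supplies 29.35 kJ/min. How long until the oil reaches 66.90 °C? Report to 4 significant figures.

772.6 min

M c_p dT/dt = −UA(T − T_amb) + Q̇.
τ = M c_p/UA = 880.982 min; T_ss = T_amb + Q̇/UA = 14.81 + 29.35/0.6358 = 60.9723 °C.
T(t) = T_ss + (T₀ − T_ss)e^(−t/τ); set T = 66.90:
t = −τ ln[(T − T_ss)/(T₀ − T_ss)] = −880.982 · ln(0.416045) = 772.586 min.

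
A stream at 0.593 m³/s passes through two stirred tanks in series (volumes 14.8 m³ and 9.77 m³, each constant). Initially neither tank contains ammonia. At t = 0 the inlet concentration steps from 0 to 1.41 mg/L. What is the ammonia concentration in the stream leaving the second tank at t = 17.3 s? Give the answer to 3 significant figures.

Each tank obeys Vᵢ dCᵢ/dt = Q(Cᵢ₋₁ − Cᵢ), so τᵢ = Vᵢ/Q.
τ₁ = 14.8/0.593 = 24.958 s; τ₂ = 9.77/0.593 = 16.476 s.
Solving the cascade with C₁(0)=C₂(0)=0 gives C₂(t) = C_in[1 − (τ₁ e^(−t/τ₁) − τ₂ e^(−t/τ₂))/(τ₁ − τ₂)].
At t = 17.3: e^(−t/τ₁) = 0.49999, e^(−t/τ₂) = 0.34992.
C₂ = 1.41·[1 − (24.958·0.49999 − 16.476·0.34992)/(8.4823)] = 1.41·0.20853 = 0.29403 mg/L.

0.294 mg/L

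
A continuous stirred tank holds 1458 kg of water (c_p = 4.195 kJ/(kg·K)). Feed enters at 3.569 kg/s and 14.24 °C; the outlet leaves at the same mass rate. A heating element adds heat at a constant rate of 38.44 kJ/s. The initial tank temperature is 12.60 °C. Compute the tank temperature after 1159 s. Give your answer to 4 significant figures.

16.56 °C

M c_p dT/dt = ṁ c_p (T_in − T) + Q̇.
τ = M/ṁ = 408.518 s; T_ss = T_in + Q̇/(ṁ c_p) = 14.24 + 38.44/(3.569·4.195) = 16.8075 °C.
T approaches T_ss exponentially: T(t) = T_ss + (T₀ − T_ss) e^(−t/τ).
T(1159) = 16.8075 + (-4.20747)·e^(−1159/408.518) = 16.8075 + (-4.20747)·0.0585962 = 16.5609 °C.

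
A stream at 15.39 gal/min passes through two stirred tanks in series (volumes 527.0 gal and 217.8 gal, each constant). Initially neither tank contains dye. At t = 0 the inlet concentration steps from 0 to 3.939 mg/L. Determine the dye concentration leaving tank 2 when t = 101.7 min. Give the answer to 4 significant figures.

Time constants: τᵢ = Vᵢ/Q for each well-mixed tank.
τ₁ = 527.0/15.39 = 34.2430 min; τ₂ = 217.8/15.39 = 14.1520 min.
Solving the cascade with C₁(0)=C₂(0)=0 gives C₂(t) = C_in[1 − (τ₁ e^(−t/τ₁) − τ₂ e^(−t/τ₂))/(τ₁ − τ₂)].
At t = 101.7: e^(−t/τ₁) = 0.0513059, e^(−t/τ₂) = 0.000756930.
C₂ = 3.939·[1 − (34.2430·0.0513059 − 14.1520·0.000756930)/(20.0910)] = 3.939·0.913087 = 3.59665 mg/L.

3.597 mg/L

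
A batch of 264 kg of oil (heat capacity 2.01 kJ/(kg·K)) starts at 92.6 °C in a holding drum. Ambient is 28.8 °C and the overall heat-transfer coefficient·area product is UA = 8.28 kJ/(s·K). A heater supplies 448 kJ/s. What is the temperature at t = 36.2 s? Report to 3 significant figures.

M c_p dT/dt = −UA(T − T_amb) + Q̇.
dT/dt = (T_ss − T)/τ with T_ss = T_amb + Q̇/UA = 28.8 + 448/8.28 = 82.906 °C, τ = M c_p/UA = 264·2.01/8.28 = 64.087 s.
Integrating: T(t) = T_ss + (T₀ − T_ss) e^(−t/τ).
T(36.2) = 82.906 + (9.6937)·0.56844 = 88.417 °C.

88.4 °C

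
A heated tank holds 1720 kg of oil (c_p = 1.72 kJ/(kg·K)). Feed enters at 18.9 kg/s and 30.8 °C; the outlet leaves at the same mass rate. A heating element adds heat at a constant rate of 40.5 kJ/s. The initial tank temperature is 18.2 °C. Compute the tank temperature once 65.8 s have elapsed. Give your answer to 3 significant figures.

25.3 °C

M c_p dT/dt = ṁ c_p (T_in − T) + Q̇.
Rearrange: dT/dt = (T_ss − T)/τ with τ = M/ṁ = 91.005 s and T_ss = T_in + Q̇/(ṁ c_p) = 32.046 °C.
This is linear first-order; T(t) = T_ss + (T₀ − T_ss) e^(−t/τ).
T(65.8) = 32.046 + (-13.846)·e^(−65.8/91.005) = 32.046 + (-13.846)·0.48528 = 25.327 °C.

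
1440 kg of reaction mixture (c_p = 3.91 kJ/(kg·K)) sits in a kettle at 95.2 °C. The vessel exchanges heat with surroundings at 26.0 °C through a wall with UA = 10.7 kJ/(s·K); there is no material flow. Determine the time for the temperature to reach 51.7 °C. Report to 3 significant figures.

Lumped-capacitance energy balance: M c_p dT/dt = UA(T_amb − T).
τ = M c_p/UA = 526.21 s; T_ss = T_amb = 26.000 °C.
T(t) = T_ss + (T₀ − T_ss)e^(−t/τ); set T = 51.7:
t = −τ ln[(T − T_ss)/(T₀ − T_ss)] = −526.21 · ln(0.37139) = 521.21 s.

521 s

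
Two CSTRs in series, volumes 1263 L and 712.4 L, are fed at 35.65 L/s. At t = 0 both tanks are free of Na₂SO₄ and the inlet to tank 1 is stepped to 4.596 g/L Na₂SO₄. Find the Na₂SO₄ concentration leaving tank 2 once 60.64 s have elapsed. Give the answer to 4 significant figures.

2.978 g/L

Time constants: τᵢ = Vᵢ/Q for each well-mixed tank.
τ₁ = 1263/35.65 = 35.4278 s; τ₂ = 712.4/35.65 = 19.9832 s.
Solving the cascade with C₁(0)=C₂(0)=0 gives C₂(t) = C_in[1 − (τ₁ e^(−t/τ₁) − τ₂ e^(−t/τ₂))/(τ₁ − τ₂)].
At t = 60.64: e^(−t/τ₁) = 0.180567, e^(−t/τ₂) = 0.0480961.
C₂ = 4.596·[1 − (35.4278·0.180567 − 19.9832·0.0480961)/(15.4446)] = 4.596·0.648033 = 2.97836 g/L.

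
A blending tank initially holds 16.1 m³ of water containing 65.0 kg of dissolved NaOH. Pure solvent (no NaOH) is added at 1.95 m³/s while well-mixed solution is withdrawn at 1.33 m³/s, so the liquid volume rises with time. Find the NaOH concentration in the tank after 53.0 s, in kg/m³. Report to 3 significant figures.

0.122 kg/m³

Total volume: dV/dt = Q_in − Q_out = 0.62000 m³/s, so V(t) = 16.1 + 0.62000 t and V(53.0) = 48.960 m³.
Species balance (pure solvent in): dm/dt = −Q_out · m/V(t).
dm/m = −Q_out dt/(V₀ + 0.62000 t); integrating gives ln(m/m₀) = −(Q_out/(Q_in−Q_out)) ln(V/V₀).
m = m₀ (V₀/V)^(Q_out/(Q_in−Q_out)) = 65.0 × (16.1/48.960)^(2.1452) = 5.9809 kg.
C = m/V = 5.9809/48.960 = 0.12216 kg/m³.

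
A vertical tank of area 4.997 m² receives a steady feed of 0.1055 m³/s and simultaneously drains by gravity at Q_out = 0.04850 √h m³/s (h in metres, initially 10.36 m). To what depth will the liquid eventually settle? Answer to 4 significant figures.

Level balance: A dh/dt = 0.1055 − 0.04850 √h. Setting dh/dt = 0:
Q_in = 0.04850 √h_ss ⇒ √h_ss = 0.1055/0.04850 = 2.17526.
h_ss = 2.17526² = 4.73175 m. (Since h₀ = 10.36 m > h_ss, the level will fall toward this value.)

4.732 m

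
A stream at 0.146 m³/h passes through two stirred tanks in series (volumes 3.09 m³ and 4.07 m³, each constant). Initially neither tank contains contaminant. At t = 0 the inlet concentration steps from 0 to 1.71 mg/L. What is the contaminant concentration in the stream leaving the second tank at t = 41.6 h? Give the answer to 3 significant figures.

0.868 mg/L

Each tank obeys Vᵢ dCᵢ/dt = Q(Cᵢ₋₁ − Cᵢ), so τᵢ = Vᵢ/Q.
τ₁ = 3.09/0.146 = 21.164 h; τ₂ = 4.07/0.146 = 27.877 h.
Tank 1: C₁ = C_in(1 − e^(−t/τ₁)). Tank 2 (τ₁ ≠ τ₂): C₂ = C_in[1 − (τ₁ e^(−t/τ₁) − τ₂ e^(−t/τ₂))/(τ₁ − τ₂)].
At t = 41.6: e^(−t/τ₁) = 0.14008, e^(−t/τ₂) = 0.22486.
C₂ = 1.71·[1 − (21.164·0.14008 − 27.877·0.22486)/(-6.7123)] = 1.71·0.50782 = 0.86837 mg/L.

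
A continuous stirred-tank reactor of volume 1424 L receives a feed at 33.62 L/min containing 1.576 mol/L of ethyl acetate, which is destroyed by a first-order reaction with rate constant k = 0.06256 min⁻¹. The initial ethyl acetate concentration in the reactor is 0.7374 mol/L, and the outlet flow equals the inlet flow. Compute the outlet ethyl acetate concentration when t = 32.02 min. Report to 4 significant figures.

Accumulation = in − out − consumed: V dC/dt = Q C_in − Q C − k V C.
This is linear with rate a = Q/V + k = 0.0861696 min⁻¹.
C_ss = Q C_in/(Q + kV) = 0.431807 mol/L; C(t) = C_ss + (C₀ − C_ss) e^(−a t).
C(32.02) = 0.431807 + (0.305593)·e^(−0.0861696·32.02) = 0.431807 + (0.305593)·0.0633457 = 0.451165 mol/L.

0.4512 mol/L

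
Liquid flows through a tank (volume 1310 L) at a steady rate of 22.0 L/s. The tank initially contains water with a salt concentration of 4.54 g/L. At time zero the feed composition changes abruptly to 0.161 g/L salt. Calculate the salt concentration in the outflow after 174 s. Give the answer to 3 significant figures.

0.397 g/L

Accumulation = in − out for the solute gives V dC/dt = Q(C_in − C).
Time constant τ = V/Q = 1310/22.0 = 59.545 s.
C approaches C_in exponentially: C(t) = C_in + (C₀ − C_in) e^(−t/τ).
C(174) = 0.161 + (4.54 − 0.161)·e^(−174/59.545) = 0.161 + (4.3790)·0.053819 = 0.39667 g/L.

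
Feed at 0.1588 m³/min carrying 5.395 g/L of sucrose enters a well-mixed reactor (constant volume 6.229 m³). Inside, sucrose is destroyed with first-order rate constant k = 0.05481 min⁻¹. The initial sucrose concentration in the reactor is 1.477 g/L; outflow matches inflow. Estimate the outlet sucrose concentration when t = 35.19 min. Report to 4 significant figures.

Accumulation = in − out − consumed: V dC/dt = Q C_in − Q C − k V C.
This is linear with rate a = Q/V + k = 0.0803037 min⁻¹.
C_ss = Q C_in/(Q + kV) = 1.71273 g/L; C(t) = C_ss + (C₀ − C_ss) e^(−a t).
C(35.19) = 1.71273 + (-0.235728)·e^(−0.0803037·35.19) = 1.71273 + (-0.235728)·0.0592561 = 1.69876 g/L.

1.699 g/L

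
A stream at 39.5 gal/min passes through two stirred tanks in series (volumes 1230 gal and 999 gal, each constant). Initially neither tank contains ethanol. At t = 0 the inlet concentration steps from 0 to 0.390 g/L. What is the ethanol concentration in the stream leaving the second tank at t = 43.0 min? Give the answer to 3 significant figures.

Each tank obeys Vᵢ dCᵢ/dt = Q(Cᵢ₋₁ − Cᵢ), so τᵢ = Vᵢ/Q.
τ₁ = 1230/39.5 = 31.139 min; τ₂ = 999/39.5 = 25.291 min.
Solving the cascade with C₁(0)=C₂(0)=0 gives C₂(t) = C_in[1 − (τ₁ e^(−t/τ₁) − τ₂ e^(−t/τ₂))/(τ₁ − τ₂)].
At t = 43.0: e^(−t/τ₁) = 0.25135, e^(−t/τ₂) = 0.18265.
C₂ = 0.390·[1 − (31.139·0.25135 − 25.291·0.18265)/(5.8481)] = 0.390·0.45151 = 0.17609 g/L.

0.176 g/L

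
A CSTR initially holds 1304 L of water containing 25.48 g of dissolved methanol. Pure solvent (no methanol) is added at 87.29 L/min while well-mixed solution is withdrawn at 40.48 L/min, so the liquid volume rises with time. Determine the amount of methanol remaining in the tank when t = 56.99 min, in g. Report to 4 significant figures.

Let m(t) be the amount of methanol. Volume: V(t) = V₀ + (Q_in − Q_out) t = 1304 + 46.8100 t; V(56.99) = 3971.70 L.
Solute balance: dm/dt = 0 − Q_out C = −Q_out m/V(t).
Separate: dm/m = −Q_out dt/V(t) ⇒ ln(m/m₀) = −(Q_out/(Q_in−Q_out)) ln(V/V₀).
m = m₀ (V₀/V)^(Q_out/(Q_in−Q_out)) = 25.48 × (1304/3971.70)^(0.864772) = 9.72545 g.

9.725 g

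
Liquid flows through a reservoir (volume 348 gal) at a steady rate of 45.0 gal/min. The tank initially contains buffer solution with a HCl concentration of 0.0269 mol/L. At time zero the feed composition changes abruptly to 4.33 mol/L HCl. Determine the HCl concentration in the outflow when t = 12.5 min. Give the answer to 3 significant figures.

Transient balance on the dissolved component: V dC/dt = Q(C_in − C).
Rewrite as dC/dt + C/τ = C_in/τ, τ = V/Q = 7.7333 min.
C approaches C_in exponentially: C(t) = C_in + (C₀ − C_in) e^(−t/τ).
C(12.5) = 4.33 + (0.0269 − 4.33)·e^(−12.5/7.7333) = 4.33 + (-4.3031)·0.19862 = 3.4753 mol/L.

3.48 mol/L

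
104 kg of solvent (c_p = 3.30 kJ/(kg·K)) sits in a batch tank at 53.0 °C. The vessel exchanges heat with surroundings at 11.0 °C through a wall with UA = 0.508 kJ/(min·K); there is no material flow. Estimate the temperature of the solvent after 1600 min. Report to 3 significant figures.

Lumped-capacitance energy balance: M c_p dT/dt = UA(T_amb − T).
dT/dt = (T_ss − T)/τ with T_ss = T_amb = 11.000 °C, τ = M c_p/UA = 104·3.30/0.508 = 675.59 min.
Solution: T(t) = T_ss + (T₀ − T_ss) e^(−t/τ).
T(1600) = 11.000 + (42.000)·0.093640 = 14.933 °C.

14.9 °C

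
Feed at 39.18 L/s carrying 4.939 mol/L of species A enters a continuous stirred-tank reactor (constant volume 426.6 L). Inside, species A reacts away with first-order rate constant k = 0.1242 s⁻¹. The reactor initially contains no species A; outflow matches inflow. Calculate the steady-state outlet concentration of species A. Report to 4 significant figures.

2.100 mol/L

Species balance: V dC/dt = Q C_in − Q C − k V C.
Steady state (dC/dt = 0): C_ss = Q C_in/(Q + kV) = C_in/(1 + kV/Q).
C_ss = 39.18·4.939/(39.18 + 0.1242·426.6) = 193.510/92.1637 = 2.09963 mol/L.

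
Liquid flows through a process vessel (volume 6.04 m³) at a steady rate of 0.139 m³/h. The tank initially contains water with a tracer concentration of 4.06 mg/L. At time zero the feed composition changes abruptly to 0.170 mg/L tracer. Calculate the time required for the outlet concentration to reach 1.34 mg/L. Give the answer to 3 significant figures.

Species balance: V dC/dt = Q(C_in − C) ⇒ τ = V/Q = 43.453 h.
C(t) = C_in + (C₀ − C_in) e^(−t/τ). Set C = 1.34 and solve for t:
e^(−t/τ) = (C − C_in)/(C₀ − C_in) = (1.34 − 0.170)/(4.06 − 0.170) = 0.30077
t = −τ ln(…) = 43.453 × 1.2014 = 52.205 h.

52.2 h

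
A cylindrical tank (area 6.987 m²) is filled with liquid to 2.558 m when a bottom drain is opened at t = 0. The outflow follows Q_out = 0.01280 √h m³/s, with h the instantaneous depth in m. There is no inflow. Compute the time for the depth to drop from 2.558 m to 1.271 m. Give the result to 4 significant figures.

A dh/dt = −Q_out = −0.01280 √h.
∫ h^(−1/2) dh = −(0.01280/A) ∫ dt, giving 2√h = 2√h₀ − (0.01280/A) t.
t = 2A(√h₀ − √h)/0.01280 = 2·6.987·(√2.558 − √1.271)/0.01280
  = 13.9740 × (1.59937 − 1.12739) / 0.01280 = 515.279 s.

515.3 s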